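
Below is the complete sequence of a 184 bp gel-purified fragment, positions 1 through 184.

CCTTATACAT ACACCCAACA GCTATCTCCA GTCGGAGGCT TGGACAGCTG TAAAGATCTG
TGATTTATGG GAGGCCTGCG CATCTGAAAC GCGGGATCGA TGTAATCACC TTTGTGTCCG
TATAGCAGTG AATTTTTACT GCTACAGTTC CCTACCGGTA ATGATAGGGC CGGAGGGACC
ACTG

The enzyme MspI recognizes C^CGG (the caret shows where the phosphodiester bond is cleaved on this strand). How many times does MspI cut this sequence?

2

CCGG occurs starting at positions 155, 170.
MspI cuts at 2 sites.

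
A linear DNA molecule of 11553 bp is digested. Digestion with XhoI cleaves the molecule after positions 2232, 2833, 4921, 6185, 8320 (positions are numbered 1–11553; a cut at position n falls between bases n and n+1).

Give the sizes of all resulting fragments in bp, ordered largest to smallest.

3233, 2232, 2135, 2088, 1264, 601 bp

Linear molecule, 5 cuts → 6 fragments:
  2232 − 0 = 2232 bp
  2833 − 2232 = 601 bp
  4921 − 2833 = 2088 bp
  6185 − 4921 = 1264 bp
  8320 − 6185 = 2135 bp
  11553 − 8320 = 3233 bp
Sorted largest to smallest: 3233, 2232, 2135, 2088, 1264, 601 bp.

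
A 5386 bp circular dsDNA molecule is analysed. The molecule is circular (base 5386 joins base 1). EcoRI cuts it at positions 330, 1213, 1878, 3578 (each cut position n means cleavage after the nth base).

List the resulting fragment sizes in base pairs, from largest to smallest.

2138, 1700, 883, 665 bp

Circular molecule, 4 cuts → 4 fragments:
  1213 − 330 = 883 bp
  1878 − 1213 = 665 bp
  3578 − 1878 = 1700 bp
  wrap: 5386 − 3578 + 330 = 2138 bp
Sorted largest to smallest: 2138, 1700, 883, 665 bp.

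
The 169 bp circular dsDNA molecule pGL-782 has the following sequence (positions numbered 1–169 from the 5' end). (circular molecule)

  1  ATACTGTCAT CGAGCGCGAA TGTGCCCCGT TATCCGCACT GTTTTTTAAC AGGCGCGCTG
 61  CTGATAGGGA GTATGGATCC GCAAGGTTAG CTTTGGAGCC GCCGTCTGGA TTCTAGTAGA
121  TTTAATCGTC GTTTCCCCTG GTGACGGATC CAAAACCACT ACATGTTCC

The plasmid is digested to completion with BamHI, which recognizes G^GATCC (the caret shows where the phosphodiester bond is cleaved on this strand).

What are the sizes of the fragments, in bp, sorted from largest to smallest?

98, 71 bp

BamHI sites (GGATCC) start at positions 75, 146.
BamHI cuts after the first base of each site, so after positions 75, 146.
Circular molecule, 2 cuts → 2 fragments:
  76–146 → 71 bp
  147–169 then 1–75 → 23 + 75 = 98 bp
Sorted largest to smallest: 98, 71 bp.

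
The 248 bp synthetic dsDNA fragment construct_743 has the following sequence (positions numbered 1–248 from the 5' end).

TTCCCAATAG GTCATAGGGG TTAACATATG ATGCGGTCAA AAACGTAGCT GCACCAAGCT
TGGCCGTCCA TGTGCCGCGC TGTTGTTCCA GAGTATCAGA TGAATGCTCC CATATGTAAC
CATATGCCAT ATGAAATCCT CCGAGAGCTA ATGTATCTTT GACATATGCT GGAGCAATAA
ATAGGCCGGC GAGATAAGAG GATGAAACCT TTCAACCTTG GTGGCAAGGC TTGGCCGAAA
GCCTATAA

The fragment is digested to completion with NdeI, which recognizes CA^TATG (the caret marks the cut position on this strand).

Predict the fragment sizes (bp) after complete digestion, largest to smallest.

86, 84, 35, 26, 10, 7 bp

NdeI sites (CATATG) start at positions 25, 111, 121, 128, 163.
NdeI cuts after base 2 of each site, so after positions 26, 112, 122, 129, 164.
Linear molecule, 5 cuts → 6 fragments:
  1–26 → 26 bp
  27–112 → 86 bp
  113–122 → 10 bp
  123–129 → 7 bp
  130–164 → 35 bp
  165–248 → 84 bp
Sorted largest to smallest: 86, 84, 35, 26, 10, 7 bp.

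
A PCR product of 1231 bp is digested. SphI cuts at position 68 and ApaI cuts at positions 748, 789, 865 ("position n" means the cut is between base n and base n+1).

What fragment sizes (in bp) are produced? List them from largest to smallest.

Combined cut positions (sorted): 68, 748, 789, 865.
Linear molecule, 4 cuts → 5 fragments:
  68 − 0 = 68 bp
  748 − 68 = 680 bp
  789 − 748 = 41 bp
  865 − 789 = 76 bp
  1231 − 865 = 366 bp
Sorted largest to smallest: 680, 366, 76, 68, 41 bp.

680, 366, 76, 68, 41 bp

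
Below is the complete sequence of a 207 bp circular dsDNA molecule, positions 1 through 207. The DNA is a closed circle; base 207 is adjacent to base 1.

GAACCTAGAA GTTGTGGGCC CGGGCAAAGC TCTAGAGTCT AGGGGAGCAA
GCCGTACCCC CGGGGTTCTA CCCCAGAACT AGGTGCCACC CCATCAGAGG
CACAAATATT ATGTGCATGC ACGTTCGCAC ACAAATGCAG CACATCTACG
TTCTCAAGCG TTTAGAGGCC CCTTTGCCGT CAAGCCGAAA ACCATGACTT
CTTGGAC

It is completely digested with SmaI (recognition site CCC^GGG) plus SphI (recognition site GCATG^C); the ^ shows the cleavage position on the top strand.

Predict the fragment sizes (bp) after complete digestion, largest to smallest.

SmaI sites (CCCGGG) start at positions 19, 59.
SmaI cuts after base 3 of each site, so after positions 21, 61.
The SphI site (GCATGC) starts at position 115.
SphI cuts after base 5 of each site (before the last base), so after position 119.
Combined cut positions: 21, 61, 119.
Circular molecule, 3 cuts → 3 fragments:
  22–61 → 40 bp
  62–119 → 58 bp
  120–207 then 1–21 → 88 + 21 = 109 bp
Sorted largest to smallest: 109, 58, 40 bp.

109, 58, 40 bp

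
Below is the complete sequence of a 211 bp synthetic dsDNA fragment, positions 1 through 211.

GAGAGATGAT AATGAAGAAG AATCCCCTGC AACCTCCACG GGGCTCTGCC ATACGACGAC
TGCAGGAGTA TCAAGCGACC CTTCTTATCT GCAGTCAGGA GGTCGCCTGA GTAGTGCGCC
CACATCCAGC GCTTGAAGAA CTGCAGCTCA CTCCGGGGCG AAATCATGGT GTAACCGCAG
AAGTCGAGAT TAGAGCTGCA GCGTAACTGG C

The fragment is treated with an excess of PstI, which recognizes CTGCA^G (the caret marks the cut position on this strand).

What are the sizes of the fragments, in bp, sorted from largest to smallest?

PstI sites (CTGCAG) start at positions 60, 89, 141, 196.
PstI cuts after base 5 of each site (before the last base), so after positions 64, 93, 145, 200.
Linear molecule, 4 cuts → 5 fragments:
  1–64 → 64 bp
  65–93 → 29 bp
  94–145 → 52 bp
  146–200 → 55 bp
  201–211 → 11 bp
Sorted largest to smallest: 64, 55, 52, 29, 11 bp.

64, 55, 52, 29, 11 bp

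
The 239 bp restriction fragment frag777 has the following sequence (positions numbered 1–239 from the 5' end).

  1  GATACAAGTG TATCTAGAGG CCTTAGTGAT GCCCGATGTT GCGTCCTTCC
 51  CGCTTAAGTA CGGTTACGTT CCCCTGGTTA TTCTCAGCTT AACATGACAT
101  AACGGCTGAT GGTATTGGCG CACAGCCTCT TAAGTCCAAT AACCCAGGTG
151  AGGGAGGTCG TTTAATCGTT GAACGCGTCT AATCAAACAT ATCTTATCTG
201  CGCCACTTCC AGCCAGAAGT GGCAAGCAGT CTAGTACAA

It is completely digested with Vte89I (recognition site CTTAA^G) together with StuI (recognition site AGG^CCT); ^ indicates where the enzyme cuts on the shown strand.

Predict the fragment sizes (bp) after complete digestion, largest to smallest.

Vte89I sites (CTTAAG) start at positions 53, 129.
Vte89I cuts after base 5 of each site (before the last base), so after positions 57, 133.
The StuI site (AGGCCT) starts at position 18.
StuI cuts after base 3 of each site, so after position 20.
Combined cut positions: 20, 57, 133.
Linear molecule, 3 cuts → 4 fragments:
  1–20 → 20 bp
  21–57 → 37 bp
  58–133 → 76 bp
  134–239 → 106 bp
Sorted largest to smallest: 106, 76, 37, 20 bp.

106, 76, 37, 20 bp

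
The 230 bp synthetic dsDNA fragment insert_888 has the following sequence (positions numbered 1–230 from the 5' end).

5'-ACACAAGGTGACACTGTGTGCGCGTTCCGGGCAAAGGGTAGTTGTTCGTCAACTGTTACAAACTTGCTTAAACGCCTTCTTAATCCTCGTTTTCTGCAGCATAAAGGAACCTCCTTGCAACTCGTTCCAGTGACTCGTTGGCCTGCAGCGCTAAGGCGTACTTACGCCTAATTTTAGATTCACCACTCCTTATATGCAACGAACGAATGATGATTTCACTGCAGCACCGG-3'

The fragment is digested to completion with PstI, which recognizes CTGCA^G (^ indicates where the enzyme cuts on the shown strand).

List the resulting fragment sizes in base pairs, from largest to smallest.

PstI sites (CTGCAG) start at positions 94, 143, 219.
PstI cuts after base 5 of each site (before the last base), so after positions 98, 147, 223.
Linear molecule, 3 cuts → 4 fragments:
  1–98 → 98 bp
  99–147 → 49 bp
  148–223 → 76 bp
  224–230 → 7 bp
Sorted largest to smallest: 98, 76, 49, 7 bp.

98, 76, 49, 7 bp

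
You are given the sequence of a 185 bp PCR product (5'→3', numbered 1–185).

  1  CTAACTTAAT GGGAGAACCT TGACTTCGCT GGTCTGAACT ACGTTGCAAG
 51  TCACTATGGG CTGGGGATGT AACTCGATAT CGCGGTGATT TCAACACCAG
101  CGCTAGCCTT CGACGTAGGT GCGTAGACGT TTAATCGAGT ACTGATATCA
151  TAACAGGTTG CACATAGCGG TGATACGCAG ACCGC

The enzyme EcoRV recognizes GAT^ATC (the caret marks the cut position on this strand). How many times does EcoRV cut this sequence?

GATATC occurs starting at positions 76, 144.
EcoRV cuts at 2 sites.

2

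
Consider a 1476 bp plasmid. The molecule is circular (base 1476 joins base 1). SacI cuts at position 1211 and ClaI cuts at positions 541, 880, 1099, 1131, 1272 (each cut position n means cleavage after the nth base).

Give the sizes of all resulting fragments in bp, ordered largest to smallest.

745, 339, 219, 80, 61, 32 bp

Combined cut positions (sorted): 541, 880, 1099, 1131, 1211, 1272.
Circular molecule, 6 cuts → 6 fragments:
  880 − 541 = 339 bp
  1099 − 880 = 219 bp
  1131 − 1099 = 32 bp
  1211 − 1131 = 80 bp
  1272 − 1211 = 61 bp
  wrap: 1476 − 1272 + 541 = 745 bp
Sorted largest to smallest: 745, 339, 219, 80, 61, 32 bp.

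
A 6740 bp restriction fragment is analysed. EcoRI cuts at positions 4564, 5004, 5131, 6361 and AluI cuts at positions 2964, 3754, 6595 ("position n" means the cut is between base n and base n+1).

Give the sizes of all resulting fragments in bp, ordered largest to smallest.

2964, 1230, 810, 790, 440, 234, 145, 127 bp

Combined cut positions (sorted): 2964, 3754, 4564, 5004, 5131, 6361, 6595.
Linear molecule, 7 cuts → 8 fragments:
  2964 − 0 = 2964 bp
  3754 − 2964 = 790 bp
  4564 − 3754 = 810 bp
  5004 − 4564 = 440 bp
  5131 − 5004 = 127 bp
  6361 − 5131 = 1230 bp
  6595 − 6361 = 234 bp
  6740 − 6595 = 145 bp
Sorted largest to smallest: 2964, 1230, 810, 790, 440, 234, 145, 127 bp.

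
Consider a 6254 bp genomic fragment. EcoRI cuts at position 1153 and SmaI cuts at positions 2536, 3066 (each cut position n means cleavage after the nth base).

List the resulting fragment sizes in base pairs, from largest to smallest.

3188, 1383, 1153, 530 bp

Combined cut positions (sorted): 1153, 2536, 3066.
Linear molecule, 3 cuts → 4 fragments:
  1153 − 0 = 1153 bp
  2536 − 1153 = 1383 bp
  3066 − 2536 = 530 bp
  6254 − 3066 = 3188 bp
Sorted largest to smallest: 3188, 1383, 1153, 530 bp.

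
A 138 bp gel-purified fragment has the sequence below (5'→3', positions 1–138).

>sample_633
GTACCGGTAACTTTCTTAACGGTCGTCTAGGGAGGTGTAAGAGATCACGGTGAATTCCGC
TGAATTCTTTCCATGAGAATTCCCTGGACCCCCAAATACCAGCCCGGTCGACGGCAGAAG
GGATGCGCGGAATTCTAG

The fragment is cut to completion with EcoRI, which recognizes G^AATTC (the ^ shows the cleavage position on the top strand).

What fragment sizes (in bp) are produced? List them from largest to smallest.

53, 52, 15, 10, 8 bp

EcoRI sites (GAATTC) start at positions 52, 62, 77, 130.
EcoRI cuts after the first base of each site, so after positions 52, 62, 77, 130.
Linear molecule, 4 cuts → 5 fragments:
  1–52 → 52 bp
  53–62 → 10 bp
  63–77 → 15 bp
  78–130 → 53 bp
  131–138 → 8 bp
Sorted largest to smallest: 53, 52, 15, 10, 8 bp.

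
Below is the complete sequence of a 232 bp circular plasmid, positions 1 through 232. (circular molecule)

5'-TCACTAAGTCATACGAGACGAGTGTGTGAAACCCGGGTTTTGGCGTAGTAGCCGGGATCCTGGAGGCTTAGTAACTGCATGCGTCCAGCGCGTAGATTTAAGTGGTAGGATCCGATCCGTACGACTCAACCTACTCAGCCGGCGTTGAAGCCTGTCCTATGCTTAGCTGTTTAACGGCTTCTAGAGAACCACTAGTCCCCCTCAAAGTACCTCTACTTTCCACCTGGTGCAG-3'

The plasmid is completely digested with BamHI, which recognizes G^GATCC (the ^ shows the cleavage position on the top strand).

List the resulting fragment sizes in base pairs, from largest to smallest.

179, 53 bp

BamHI sites (GGATCC) start at positions 55, 108.
BamHI cuts after the first base of each site, so after positions 55, 108.
Circular molecule, 2 cuts → 2 fragments:
  56–108 → 53 bp
  109–232 then 1–55 → 124 + 55 = 179 bp
Sorted largest to smallest: 179, 53 bp.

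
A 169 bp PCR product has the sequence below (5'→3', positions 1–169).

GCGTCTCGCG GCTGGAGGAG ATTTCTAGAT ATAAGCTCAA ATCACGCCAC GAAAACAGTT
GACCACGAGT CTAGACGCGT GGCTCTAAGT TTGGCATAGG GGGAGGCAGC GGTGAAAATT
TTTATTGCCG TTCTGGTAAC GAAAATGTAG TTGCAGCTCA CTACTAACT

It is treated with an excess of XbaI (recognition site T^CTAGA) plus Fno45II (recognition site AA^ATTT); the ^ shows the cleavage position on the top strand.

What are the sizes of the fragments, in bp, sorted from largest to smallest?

XbaI sites (TCTAGA) start at positions 24, 70.
XbaI cuts after the first base of each site, so after positions 24, 70.
The Fno45II site (AAATTT) starts at position 116.
Fno45II cuts after base 2 of each site, so after position 117.
Combined cut positions: 24, 70, 117.
Linear molecule, 3 cuts → 4 fragments:
  1–24 → 24 bp
  25–70 → 46 bp
  71–117 → 47 bp
  118–169 → 52 bp
Sorted largest to smallest: 52, 47, 46, 24 bp.

52, 47, 46, 24 bp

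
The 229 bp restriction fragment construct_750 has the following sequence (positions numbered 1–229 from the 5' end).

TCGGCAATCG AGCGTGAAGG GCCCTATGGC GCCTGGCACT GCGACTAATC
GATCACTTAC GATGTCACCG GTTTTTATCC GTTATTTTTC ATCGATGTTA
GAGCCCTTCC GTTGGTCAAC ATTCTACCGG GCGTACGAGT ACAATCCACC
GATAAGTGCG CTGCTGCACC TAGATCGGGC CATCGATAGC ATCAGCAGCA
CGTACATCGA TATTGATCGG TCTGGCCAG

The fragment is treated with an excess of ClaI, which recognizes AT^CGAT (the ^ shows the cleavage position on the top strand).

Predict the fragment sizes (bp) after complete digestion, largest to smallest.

ClaI sites (ATCGAT) start at positions 48, 91, 182, 206.
ClaI cuts after base 2 of each site, so after positions 49, 92, 183, 207.
Linear molecule, 4 cuts → 5 fragments:
  1–49 → 49 bp
  50–92 → 43 bp
  93–183 → 91 bp
  184–207 → 24 bp
  208–229 → 22 bp
Sorted largest to smallest: 91, 49, 43, 24, 22 bp.

91, 49, 43, 24, 22 bp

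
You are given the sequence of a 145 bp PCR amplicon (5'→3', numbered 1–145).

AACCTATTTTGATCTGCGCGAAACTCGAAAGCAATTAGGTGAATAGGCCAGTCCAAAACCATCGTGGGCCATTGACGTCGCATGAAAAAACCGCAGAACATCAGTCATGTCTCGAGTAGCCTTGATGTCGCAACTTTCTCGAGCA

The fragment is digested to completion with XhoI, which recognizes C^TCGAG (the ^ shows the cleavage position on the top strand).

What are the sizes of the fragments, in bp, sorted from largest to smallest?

XhoI sites (CTCGAG) start at positions 111, 138.
XhoI cuts after the first base of each site, so after positions 111, 138.
Linear molecule, 2 cuts → 3 fragments:
  1–111 → 111 bp
  112–138 → 27 bp
  139–145 → 7 bp
Sorted largest to smallest: 111, 27, 7 bp.

111, 27, 7 bp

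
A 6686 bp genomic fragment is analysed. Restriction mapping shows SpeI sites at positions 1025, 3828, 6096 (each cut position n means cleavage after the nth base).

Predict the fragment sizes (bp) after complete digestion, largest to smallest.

2803, 2268, 1025, 590 bp

Linear molecule, 3 cuts → 4 fragments:
  1025 − 0 = 1025 bp
  3828 − 1025 = 2803 bp
  6096 − 3828 = 2268 bp
  6686 − 6096 = 590 bp
Sorted largest to smallest: 2803, 2268, 1025, 590 bp.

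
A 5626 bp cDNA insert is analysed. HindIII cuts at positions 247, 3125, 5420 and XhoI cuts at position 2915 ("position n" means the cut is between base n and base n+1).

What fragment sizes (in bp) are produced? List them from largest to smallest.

2668, 2295, 247, 210, 206 bp

Combined cut positions (sorted): 247, 2915, 3125, 5420.
Linear molecule, 4 cuts → 5 fragments:
  247 − 0 = 247 bp
  2915 − 247 = 2668 bp
  3125 − 2915 = 210 bp
  5420 − 3125 = 2295 bp
  5626 − 5420 = 206 bp
Sorted largest to smallest: 2668, 2295, 247, 210, 206 bp.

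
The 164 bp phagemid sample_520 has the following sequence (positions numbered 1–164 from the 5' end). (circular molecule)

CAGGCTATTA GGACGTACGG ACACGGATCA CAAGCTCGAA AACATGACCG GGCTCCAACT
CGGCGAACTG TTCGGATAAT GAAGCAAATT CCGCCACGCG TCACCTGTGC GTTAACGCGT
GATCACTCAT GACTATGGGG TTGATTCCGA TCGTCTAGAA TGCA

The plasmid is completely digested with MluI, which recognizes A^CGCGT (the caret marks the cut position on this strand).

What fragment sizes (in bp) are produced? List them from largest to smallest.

MluI sites (ACGCGT) start at positions 96, 115.
MluI cuts after the first base of each site, so after positions 96, 115.
Circular molecule, 2 cuts → 2 fragments:
  97–115 → 19 bp
  116–164 then 1–96 → 49 + 96 = 145 bp
Sorted largest to smallest: 145, 19 bp.

145, 19 bp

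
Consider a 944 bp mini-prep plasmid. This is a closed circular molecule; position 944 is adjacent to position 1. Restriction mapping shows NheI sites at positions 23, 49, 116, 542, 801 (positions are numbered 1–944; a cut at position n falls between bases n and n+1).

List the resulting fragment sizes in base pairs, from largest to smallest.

426, 259, 166, 67, 26 bp

Circular molecule, 5 cuts → 5 fragments:
  49 − 23 = 26 bp
  116 − 49 = 67 bp
  542 − 116 = 426 bp
  801 − 542 = 259 bp
  wrap: 944 − 801 + 23 = 166 bp
Sorted largest to smallest: 426, 259, 166, 67, 26 bp.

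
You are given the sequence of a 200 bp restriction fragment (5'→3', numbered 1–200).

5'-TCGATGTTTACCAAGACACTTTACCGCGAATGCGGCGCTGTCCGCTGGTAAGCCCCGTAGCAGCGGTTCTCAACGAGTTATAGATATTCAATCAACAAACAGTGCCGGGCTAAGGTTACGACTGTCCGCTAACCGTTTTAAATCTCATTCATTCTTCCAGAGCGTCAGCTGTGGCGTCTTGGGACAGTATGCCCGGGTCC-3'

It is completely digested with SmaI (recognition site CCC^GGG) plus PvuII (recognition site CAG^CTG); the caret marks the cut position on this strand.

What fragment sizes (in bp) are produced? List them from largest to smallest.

The SmaI site (CCCGGG) starts at position 192.
SmaI cuts after base 3 of each site, so after position 194.
The PvuII site (CAGCTG) starts at position 166.
PvuII cuts after base 3 of each site, so after position 168.
Combined cut positions: 168, 194.
Linear molecule, 2 cuts → 3 fragments:
  1–168 → 168 bp
  169–194 → 26 bp
  195–200 → 6 bp
Sorted largest to smallest: 168, 26, 6 bp.

168, 26, 6 bp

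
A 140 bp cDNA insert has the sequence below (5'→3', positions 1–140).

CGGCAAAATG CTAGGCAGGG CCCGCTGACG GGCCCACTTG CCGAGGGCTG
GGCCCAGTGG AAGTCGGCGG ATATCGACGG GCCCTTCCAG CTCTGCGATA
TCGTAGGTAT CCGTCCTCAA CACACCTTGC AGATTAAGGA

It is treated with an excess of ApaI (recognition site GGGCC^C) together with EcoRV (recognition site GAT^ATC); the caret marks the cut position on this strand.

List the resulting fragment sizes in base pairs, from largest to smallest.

41, 22, 20, 18, 16, 12, 11 bp

ApaI sites (GGGCCC) start at positions 18, 30, 50, 79.
ApaI cuts after base 5 of each site (before the last base), so after positions 22, 34, 54, 83.
EcoRV sites (GATATC) start at positions 70, 97.
EcoRV cuts after base 3 of each site, so after positions 72, 99.
Combined cut positions: 22, 34, 54, 72, 83, 99.
Linear molecule, 6 cuts → 7 fragments:
  1–22 → 22 bp
  23–34 → 12 bp
  35–54 → 20 bp
  55–72 → 18 bp
  73–83 → 11 bp
  84–99 → 16 bp
  100–140 → 41 bp
Sorted largest to smallest: 41, 22, 20, 18, 16, 12, 11 bp.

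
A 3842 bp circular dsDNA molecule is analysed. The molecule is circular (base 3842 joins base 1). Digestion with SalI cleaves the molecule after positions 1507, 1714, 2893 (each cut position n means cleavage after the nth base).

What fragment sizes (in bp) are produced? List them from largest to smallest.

2456, 1179, 207 bp

Circular molecule, 3 cuts → 3 fragments:
  1714 − 1507 = 207 bp
  2893 − 1714 = 1179 bp
  wrap: 3842 − 2893 + 1507 = 2456 bp
Sorted largest to smallest: 2456, 1179, 207 bp.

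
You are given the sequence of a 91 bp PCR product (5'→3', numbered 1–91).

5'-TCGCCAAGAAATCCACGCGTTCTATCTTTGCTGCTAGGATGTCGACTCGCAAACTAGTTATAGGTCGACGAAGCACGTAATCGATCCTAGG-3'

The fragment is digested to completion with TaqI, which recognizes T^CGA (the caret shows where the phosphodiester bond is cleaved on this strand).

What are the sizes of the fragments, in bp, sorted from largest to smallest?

TaqI sites (TCGA) start at positions 42, 65, 81.
TaqI cuts after the first base of each site, so after positions 42, 65, 81.
Linear molecule, 3 cuts → 4 fragments:
  1–42 → 42 bp
  43–65 → 23 bp
  66–81 → 16 bp
  82–91 → 10 bp
Sorted largest to smallest: 42, 23, 16, 10 bp.

42, 23, 16, 10 bp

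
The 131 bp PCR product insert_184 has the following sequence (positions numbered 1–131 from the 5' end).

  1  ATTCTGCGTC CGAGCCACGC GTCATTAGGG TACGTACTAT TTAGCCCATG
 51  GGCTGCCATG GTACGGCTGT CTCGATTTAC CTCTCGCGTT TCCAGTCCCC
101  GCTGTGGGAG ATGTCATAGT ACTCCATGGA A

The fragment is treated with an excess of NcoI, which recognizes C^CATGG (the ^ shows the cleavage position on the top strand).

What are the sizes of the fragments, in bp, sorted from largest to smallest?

68, 46, 10, 7 bp

NcoI sites (CCATGG) start at positions 46, 56, 124.
NcoI cuts after the first base of each site, so after positions 46, 56, 124.
Linear molecule, 3 cuts → 4 fragments:
  1–46 → 46 bp
  47–56 → 10 bp
  57–124 → 68 bp
  125–131 → 7 bp
Sorted largest to smallest: 68, 46, 10, 7 bp.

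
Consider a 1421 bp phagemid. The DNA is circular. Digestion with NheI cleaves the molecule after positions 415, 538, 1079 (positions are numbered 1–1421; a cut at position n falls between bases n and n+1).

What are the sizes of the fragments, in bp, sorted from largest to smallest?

Circular molecule, 3 cuts → 3 fragments:
  538 − 415 = 123 bp
  1079 − 538 = 541 bp
  wrap: 1421 − 1079 + 415 = 757 bp
Sorted largest to smallest: 757, 541, 123 bp.

757, 541, 123 bp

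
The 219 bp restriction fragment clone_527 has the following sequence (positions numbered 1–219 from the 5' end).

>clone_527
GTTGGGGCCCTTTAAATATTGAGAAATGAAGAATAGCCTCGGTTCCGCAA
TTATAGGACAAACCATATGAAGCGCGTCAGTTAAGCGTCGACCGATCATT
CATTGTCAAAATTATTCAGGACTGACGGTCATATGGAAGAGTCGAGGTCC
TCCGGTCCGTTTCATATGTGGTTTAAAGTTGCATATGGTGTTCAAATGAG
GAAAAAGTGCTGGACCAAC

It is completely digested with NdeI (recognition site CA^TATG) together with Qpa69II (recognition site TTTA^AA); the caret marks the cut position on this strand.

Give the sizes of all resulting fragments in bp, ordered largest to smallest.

NdeI sites (CATATG) start at positions 64, 130, 163, 182.
NdeI cuts after base 2 of each site, so after positions 65, 131, 164, 183.
Qpa69II sites (TTTAAA) start at positions 11, 172.
Qpa69II cuts after base 4 of each site, so after positions 14, 175.
Combined cut positions: 14, 65, 131, 164, 175, 183.
Linear molecule, 6 cuts → 7 fragments:
  1–14 → 14 bp
  15–65 → 51 bp
  66–131 → 66 bp
  132–164 → 33 bp
  165–175 → 11 bp
  176–183 → 8 bp
  184–219 → 36 bp
Sorted largest to smallest: 66, 51, 36, 33, 14, 11, 8 bp.

66, 51, 36, 33, 14, 11, 8 bp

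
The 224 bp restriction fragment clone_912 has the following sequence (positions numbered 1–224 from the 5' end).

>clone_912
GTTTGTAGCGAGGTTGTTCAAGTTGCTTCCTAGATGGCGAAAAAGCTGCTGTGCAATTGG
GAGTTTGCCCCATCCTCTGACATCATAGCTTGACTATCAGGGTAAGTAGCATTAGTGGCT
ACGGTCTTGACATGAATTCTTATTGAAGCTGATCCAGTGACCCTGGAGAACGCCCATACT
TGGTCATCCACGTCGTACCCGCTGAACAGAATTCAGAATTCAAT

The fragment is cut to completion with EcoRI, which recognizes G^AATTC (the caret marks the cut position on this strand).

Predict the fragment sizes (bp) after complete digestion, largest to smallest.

134, 75, 8, 7 bp

EcoRI sites (GAATTC) start at positions 134, 209, 216.
EcoRI cuts after the first base of each site, so after positions 134, 209, 216.
Linear molecule, 3 cuts → 4 fragments:
  1–134 → 134 bp
  135–209 → 75 bp
  210–216 → 7 bp
  217–224 → 8 bp
Sorted largest to smallest: 134, 75, 8, 7 bp.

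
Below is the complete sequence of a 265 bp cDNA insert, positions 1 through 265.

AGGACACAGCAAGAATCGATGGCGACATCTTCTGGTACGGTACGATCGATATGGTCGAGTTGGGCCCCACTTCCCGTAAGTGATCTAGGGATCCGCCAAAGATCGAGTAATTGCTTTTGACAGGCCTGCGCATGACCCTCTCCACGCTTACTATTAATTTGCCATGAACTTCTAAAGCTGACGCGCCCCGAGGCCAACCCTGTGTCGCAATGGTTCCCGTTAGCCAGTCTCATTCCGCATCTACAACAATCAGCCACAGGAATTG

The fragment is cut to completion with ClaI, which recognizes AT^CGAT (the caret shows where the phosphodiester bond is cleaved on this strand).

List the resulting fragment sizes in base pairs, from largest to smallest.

ClaI sites (ATCGAT) start at positions 15, 45.
ClaI cuts after base 2 of each site, so after positions 16, 46.
Linear molecule, 2 cuts → 3 fragments:
  1–16 → 16 bp
  17–46 → 30 bp
  47–265 → 219 bp
Sorted largest to smallest: 219, 30, 16 bp.

219, 30, 16 bp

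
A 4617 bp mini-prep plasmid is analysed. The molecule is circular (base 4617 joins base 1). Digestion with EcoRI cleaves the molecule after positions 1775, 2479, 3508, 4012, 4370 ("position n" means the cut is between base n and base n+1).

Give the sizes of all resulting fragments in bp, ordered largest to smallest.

Circular molecule, 5 cuts → 5 fragments:
  2479 − 1775 = 704 bp
  3508 − 2479 = 1029 bp
  4012 − 3508 = 504 bp
  4370 − 4012 = 358 bp
  wrap: 4617 − 4370 + 1775 = 2022 bp
Sorted largest to smallest: 2022, 1029, 704, 504, 358 bp.

2022, 1029, 704, 504, 358 bp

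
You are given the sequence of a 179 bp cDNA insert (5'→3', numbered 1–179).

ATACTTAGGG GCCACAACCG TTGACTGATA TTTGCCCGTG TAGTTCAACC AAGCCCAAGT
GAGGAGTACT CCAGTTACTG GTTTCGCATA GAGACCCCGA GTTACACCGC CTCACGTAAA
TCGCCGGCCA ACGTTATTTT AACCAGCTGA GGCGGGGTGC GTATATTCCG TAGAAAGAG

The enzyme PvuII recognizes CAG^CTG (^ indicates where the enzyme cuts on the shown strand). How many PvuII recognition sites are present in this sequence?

1

CAGCTG occurs starting at position 144.
PvuII cuts at 1 site.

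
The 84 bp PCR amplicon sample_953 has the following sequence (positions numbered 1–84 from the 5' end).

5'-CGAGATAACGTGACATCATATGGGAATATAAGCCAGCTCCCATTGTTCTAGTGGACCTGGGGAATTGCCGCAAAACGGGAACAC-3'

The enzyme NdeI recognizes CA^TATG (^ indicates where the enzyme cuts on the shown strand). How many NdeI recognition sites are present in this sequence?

CATATG occurs starting at position 17.
NdeI cuts at 1 site.

1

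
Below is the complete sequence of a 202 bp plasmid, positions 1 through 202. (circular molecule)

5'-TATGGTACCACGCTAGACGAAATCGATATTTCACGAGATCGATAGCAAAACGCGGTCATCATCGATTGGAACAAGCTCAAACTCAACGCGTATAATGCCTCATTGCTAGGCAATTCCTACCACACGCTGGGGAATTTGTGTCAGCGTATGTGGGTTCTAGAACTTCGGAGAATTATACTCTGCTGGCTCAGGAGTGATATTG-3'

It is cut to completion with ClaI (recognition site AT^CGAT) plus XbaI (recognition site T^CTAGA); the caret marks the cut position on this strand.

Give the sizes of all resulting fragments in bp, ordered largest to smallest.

94, 69, 23, 16 bp

ClaI sites (ATCGAT) start at positions 22, 38, 61.
ClaI cuts after base 2 of each site, so after positions 23, 39, 62.
The XbaI site (TCTAGA) starts at position 156.
XbaI cuts after the first base of each site, so after position 156.
Combined cut positions: 23, 39, 62, 156.
Circular molecule, 4 cuts → 4 fragments:
  24–39 → 16 bp
  40–62 → 23 bp
  63–156 → 94 bp
  157–202 then 1–23 → 46 + 23 = 69 bp
Sorted largest to smallest: 94, 69, 23, 16 bp.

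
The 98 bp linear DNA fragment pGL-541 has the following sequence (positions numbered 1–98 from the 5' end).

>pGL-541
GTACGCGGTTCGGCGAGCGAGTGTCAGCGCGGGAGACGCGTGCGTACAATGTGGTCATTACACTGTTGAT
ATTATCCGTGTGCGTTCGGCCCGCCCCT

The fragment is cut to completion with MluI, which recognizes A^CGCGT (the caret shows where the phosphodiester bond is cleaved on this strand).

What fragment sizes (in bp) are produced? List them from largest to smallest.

62, 36 bp

The MluI site (ACGCGT) starts at position 36.
MluI cuts after the first base of each site, so after position 36.
Linear molecule, 1 cut → 2 fragments:
  1–36 → 36 bp
  37–98 → 62 bp
Sorted largest to smallest: 62, 36 bp.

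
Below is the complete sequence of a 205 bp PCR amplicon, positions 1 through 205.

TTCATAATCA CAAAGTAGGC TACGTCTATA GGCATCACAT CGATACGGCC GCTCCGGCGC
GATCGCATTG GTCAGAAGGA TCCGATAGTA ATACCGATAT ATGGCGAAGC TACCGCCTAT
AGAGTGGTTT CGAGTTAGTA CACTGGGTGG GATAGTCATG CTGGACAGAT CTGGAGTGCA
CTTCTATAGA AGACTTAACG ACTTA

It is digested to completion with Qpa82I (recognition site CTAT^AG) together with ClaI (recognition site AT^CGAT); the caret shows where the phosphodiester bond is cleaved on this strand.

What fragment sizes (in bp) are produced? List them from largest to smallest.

Qpa82I sites (CTATAG) start at positions 26, 117, 184.
Qpa82I cuts after base 4 of each site, so after positions 29, 120, 187.
The ClaI site (ATCGAT) starts at position 39.
ClaI cuts after base 2 of each site, so after position 40.
Combined cut positions: 29, 40, 120, 187.
Linear molecule, 4 cuts → 5 fragments:
  1–29 → 29 bp
  30–40 → 11 bp
  41–120 → 80 bp
  121–187 → 67 bp
  188–205 → 18 bp
Sorted largest to smallest: 80, 67, 29, 18, 11 bp.

80, 67, 29, 18, 11 bp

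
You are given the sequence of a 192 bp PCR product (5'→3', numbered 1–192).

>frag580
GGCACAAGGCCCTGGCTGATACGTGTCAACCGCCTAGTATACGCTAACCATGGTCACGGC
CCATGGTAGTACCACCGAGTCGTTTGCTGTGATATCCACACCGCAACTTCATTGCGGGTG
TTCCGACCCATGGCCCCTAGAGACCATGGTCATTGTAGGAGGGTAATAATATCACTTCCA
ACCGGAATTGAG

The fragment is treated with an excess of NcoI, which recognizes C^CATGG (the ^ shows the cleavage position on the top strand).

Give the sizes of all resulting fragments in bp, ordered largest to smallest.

67, 48, 48, 16, 13 bp

NcoI sites (CCATGG) start at positions 48, 61, 128, 144.
NcoI cuts after the first base of each site, so after positions 48, 61, 128, 144.
Linear molecule, 4 cuts → 5 fragments:
  1–48 → 48 bp
  49–61 → 13 bp
  62–128 → 67 bp
  129–144 → 16 bp
  145–192 → 48 bp
Sorted largest to smallest: 67, 48, 48, 16, 13 bp.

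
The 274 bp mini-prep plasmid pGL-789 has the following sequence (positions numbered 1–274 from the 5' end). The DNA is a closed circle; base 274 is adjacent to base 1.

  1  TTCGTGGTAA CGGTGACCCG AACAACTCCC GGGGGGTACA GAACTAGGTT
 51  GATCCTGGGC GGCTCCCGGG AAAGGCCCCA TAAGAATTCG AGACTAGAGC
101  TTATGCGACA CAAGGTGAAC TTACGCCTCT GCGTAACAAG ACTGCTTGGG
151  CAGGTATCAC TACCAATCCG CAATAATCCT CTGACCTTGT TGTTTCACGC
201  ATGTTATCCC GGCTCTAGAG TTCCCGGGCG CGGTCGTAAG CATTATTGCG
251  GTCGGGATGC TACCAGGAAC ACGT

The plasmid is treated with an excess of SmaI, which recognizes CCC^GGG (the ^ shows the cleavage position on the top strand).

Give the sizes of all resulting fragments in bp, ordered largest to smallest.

SmaI sites (CCCGGG) start at positions 28, 65, 223.
SmaI cuts after base 3 of each site, so after positions 30, 67, 225.
Circular molecule, 3 cuts → 3 fragments:
  31–67 → 37 bp
  68–225 → 158 bp
  226–274 then 1–30 → 49 + 30 = 79 bp
Sorted largest to smallest: 158, 79, 37 bp.

158, 79, 37 bp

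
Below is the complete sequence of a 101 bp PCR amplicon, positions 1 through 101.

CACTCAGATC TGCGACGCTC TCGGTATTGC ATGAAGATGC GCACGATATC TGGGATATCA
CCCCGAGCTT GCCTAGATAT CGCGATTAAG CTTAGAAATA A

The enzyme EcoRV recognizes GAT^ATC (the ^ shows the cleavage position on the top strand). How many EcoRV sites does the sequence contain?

3

GATATC occurs starting at positions 45, 54, 76.
EcoRV cuts at 3 sites.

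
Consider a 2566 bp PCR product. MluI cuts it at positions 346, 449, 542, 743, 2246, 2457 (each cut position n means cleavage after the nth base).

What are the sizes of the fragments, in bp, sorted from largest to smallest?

1503, 346, 211, 201, 109, 103, 93 bp

Linear molecule, 6 cuts → 7 fragments:
  346 − 0 = 346 bp
  449 − 346 = 103 bp
  542 − 449 = 93 bp
  743 − 542 = 201 bp
  2246 − 743 = 1503 bp
  2457 − 2246 = 211 bp
  2566 − 2457 = 109 bp
Sorted largest to smallest: 1503, 346, 211, 201, 109, 103, 93 bp.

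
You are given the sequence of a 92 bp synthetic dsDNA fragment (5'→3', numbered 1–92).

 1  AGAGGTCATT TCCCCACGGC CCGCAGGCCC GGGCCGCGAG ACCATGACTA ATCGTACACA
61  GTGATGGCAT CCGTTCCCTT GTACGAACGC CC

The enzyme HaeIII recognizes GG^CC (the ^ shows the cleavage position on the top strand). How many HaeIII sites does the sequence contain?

GGCC occurs starting at positions 18, 26, 32.
HaeIII cuts at 3 sites.

3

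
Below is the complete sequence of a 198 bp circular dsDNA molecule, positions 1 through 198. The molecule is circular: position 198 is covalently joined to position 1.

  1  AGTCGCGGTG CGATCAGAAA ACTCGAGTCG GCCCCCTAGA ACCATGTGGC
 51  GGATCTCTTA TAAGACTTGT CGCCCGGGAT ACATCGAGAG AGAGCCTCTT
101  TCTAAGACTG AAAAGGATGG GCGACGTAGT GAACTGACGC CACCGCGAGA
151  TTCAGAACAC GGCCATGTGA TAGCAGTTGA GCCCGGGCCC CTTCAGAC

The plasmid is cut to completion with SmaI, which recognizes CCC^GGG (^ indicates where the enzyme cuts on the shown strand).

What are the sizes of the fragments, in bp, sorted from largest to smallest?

109, 89 bp

SmaI sites (CCCGGG) start at positions 73, 182.
SmaI cuts after base 3 of each site, so after positions 75, 184.
Circular molecule, 2 cuts → 2 fragments:
  76–184 → 109 bp
  185–198 then 1–75 → 14 + 75 = 89 bp
Sorted largest to smallest: 109, 89 bp.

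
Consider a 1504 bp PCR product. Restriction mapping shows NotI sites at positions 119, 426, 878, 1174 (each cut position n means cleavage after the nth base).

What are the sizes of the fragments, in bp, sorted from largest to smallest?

452, 330, 307, 296, 119 bp

Linear molecule, 4 cuts → 5 fragments:
  119 − 0 = 119 bp
  426 − 119 = 307 bp
  878 − 426 = 452 bp
  1174 − 878 = 296 bp
  1504 − 1174 = 330 bp
Sorted largest to smallest: 452, 330, 307, 296, 119 bp.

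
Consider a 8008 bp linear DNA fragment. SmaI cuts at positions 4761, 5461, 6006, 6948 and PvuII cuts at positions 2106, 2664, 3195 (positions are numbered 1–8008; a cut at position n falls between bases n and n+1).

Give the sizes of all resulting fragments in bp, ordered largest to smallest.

Combined cut positions (sorted): 2106, 2664, 3195, 4761, 5461, 6006, 6948.
Linear molecule, 7 cuts → 8 fragments:
  2106 − 0 = 2106 bp
  2664 − 2106 = 558 bp
  3195 − 2664 = 531 bp
  4761 − 3195 = 1566 bp
  5461 − 4761 = 700 bp
  6006 − 5461 = 545 bp
  6948 − 6006 = 942 bp
  8008 − 6948 = 1060 bp
Sorted largest to smallest: 2106, 1566, 1060, 942, 700, 558, 545, 531 bp.

2106, 1566, 1060, 942, 700, 558, 545, 531 bp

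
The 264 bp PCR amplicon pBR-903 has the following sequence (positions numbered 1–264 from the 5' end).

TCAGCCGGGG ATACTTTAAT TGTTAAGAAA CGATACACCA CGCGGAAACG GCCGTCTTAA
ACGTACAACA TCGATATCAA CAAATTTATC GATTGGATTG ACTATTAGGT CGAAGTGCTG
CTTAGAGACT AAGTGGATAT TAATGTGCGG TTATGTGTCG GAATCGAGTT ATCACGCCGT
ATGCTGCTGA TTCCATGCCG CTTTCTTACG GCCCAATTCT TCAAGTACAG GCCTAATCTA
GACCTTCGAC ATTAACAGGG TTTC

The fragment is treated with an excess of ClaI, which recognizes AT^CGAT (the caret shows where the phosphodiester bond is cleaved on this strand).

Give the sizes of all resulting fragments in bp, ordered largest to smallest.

175, 71, 18 bp

ClaI sites (ATCGAT) start at positions 70, 88.
ClaI cuts after base 2 of each site, so after positions 71, 89.
Linear molecule, 2 cuts → 3 fragments:
  1–71 → 71 bp
  72–89 → 18 bp
  90–264 → 175 bp
Sorted largest to smallest: 175, 71, 18 bp.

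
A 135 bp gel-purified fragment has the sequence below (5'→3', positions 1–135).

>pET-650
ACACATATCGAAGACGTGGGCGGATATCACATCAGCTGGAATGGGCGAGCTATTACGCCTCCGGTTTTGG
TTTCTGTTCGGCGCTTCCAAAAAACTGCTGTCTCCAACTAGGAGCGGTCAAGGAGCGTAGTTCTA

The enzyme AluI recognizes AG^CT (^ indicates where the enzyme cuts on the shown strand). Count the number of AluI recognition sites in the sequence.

AGCT occurs starting at positions 34, 48.
AluI cuts at 2 sites.

2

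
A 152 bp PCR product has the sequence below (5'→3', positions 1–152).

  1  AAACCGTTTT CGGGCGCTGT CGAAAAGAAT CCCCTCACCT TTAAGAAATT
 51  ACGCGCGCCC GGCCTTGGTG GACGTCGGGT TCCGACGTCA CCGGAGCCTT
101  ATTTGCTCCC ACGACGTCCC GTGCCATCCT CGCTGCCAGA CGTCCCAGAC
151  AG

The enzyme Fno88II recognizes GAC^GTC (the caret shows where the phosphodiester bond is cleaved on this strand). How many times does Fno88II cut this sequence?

4

GACGTC occurs starting at positions 71, 84, 113, 139.
Fno88II cuts at 4 sites.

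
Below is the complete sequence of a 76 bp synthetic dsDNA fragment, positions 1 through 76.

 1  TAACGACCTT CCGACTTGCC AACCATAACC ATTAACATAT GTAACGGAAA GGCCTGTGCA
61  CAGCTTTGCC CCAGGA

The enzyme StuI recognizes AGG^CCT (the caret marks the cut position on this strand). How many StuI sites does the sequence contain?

AGGCCT occurs starting at position 50.
StuI cuts at 1 site.

1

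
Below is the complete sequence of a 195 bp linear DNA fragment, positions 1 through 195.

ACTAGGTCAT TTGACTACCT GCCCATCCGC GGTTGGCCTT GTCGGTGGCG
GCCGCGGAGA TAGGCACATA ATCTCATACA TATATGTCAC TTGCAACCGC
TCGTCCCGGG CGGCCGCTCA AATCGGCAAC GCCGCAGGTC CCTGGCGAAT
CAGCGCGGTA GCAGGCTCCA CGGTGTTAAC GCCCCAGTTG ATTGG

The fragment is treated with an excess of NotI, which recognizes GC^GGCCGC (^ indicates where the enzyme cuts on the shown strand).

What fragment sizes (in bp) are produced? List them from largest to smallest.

84, 62, 49 bp

NotI sites (GCGGCCGC) start at positions 48, 110.
NotI cuts after base 2 of each site, so after positions 49, 111.
Linear molecule, 2 cuts → 3 fragments:
  1–49 → 49 bp
  50–111 → 62 bp
  112–195 → 84 bp
Sorted largest to smallest: 84, 62, 49 bp.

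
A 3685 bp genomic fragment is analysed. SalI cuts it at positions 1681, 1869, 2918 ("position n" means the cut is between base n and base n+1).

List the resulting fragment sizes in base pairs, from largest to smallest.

Linear molecule, 3 cuts → 4 fragments:
  1681 − 0 = 1681 bp
  1869 − 1681 = 188 bp
  2918 − 1869 = 1049 bp
  3685 − 2918 = 767 bp
Sorted largest to smallest: 1681, 1049, 767, 188 bp.

1681, 1049, 767, 188 bp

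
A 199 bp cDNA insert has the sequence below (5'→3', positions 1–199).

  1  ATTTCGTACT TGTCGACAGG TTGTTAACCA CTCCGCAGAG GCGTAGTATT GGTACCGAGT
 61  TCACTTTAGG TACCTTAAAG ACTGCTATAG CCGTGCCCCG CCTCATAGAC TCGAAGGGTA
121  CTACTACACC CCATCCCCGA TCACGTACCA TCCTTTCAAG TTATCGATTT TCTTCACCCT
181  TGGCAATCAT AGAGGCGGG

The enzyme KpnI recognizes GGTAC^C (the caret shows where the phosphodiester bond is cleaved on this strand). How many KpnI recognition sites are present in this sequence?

2

GGTACC occurs starting at positions 51, 69.
KpnI cuts at 2 sites.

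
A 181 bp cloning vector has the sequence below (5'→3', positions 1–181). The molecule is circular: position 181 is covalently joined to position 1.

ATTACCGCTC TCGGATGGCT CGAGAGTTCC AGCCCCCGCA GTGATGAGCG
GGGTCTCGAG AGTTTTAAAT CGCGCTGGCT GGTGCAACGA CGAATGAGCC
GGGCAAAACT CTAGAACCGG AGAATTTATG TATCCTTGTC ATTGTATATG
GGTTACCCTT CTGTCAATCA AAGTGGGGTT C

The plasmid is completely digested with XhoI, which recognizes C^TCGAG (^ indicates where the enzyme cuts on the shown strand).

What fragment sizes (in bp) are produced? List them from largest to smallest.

145, 36 bp

XhoI sites (CTCGAG) start at positions 19, 55.
XhoI cuts after the first base of each site, so after positions 19, 55.
Circular molecule, 2 cuts → 2 fragments:
  20–55 → 36 bp
  56–181 then 1–19 → 126 + 19 = 145 bp
Sorted largest to smallest: 145, 36 bp.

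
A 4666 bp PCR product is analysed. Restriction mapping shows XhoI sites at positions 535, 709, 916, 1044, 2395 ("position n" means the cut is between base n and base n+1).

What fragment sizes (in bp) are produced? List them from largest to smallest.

Linear molecule, 5 cuts → 6 fragments:
  535 − 0 = 535 bp
  709 − 535 = 174 bp
  916 − 709 = 207 bp
  1044 − 916 = 128 bp
  2395 − 1044 = 1351 bp
  4666 − 2395 = 2271 bp
Sorted largest to smallest: 2271, 1351, 535, 207, 174, 128 bp.

2271, 1351, 535, 207, 174, 128 bp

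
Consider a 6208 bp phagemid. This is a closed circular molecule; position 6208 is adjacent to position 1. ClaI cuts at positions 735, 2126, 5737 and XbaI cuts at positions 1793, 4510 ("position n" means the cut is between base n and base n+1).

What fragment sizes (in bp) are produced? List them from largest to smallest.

Combined cut positions (sorted): 735, 1793, 2126, 4510, 5737.
Circular molecule, 5 cuts → 5 fragments:
  1793 − 735 = 1058 bp
  2126 − 1793 = 333 bp
  4510 − 2126 = 2384 bp
  5737 − 4510 = 1227 bp
  wrap: 6208 − 5737 + 735 = 1206 bp
Sorted largest to smallest: 2384, 1227, 1206, 1058, 333 bp.

2384, 1227, 1206, 1058, 333 bp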